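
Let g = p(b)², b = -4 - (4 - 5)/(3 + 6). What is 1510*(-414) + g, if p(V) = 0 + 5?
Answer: -625115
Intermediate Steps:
b = -35/9 (b = -4 - (-1)/9 = -4 - 1*(-⅑) = -4 + ⅑ = -35/9 ≈ -3.8889)
p(V) = 5
g = 25 (g = 5² = 25)
1510*(-414) + g = 1510*(-414) + 25 = -625140 + 25 = -625115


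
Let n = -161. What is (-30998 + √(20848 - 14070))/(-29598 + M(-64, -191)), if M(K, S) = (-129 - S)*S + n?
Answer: 30998/41601 - √6778/41601 ≈ 0.74315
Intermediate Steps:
M(K, S) = -161 + S*(-129 - S) (M(K, S) = (-129 - S)*S - 161 = S*(-129 - S) - 161 = -161 + S*(-129 - S))
(-30998 + √(20848 - 14070))/(-29598 + M(-64, -191)) = (-30998 + √(20848 - 14070))/(-29598 + (-161 - 1*(-191)² - 129*(-191))) = (-30998 + √6778)/(-29598 + (-161 - 1*36481 + 24639)) = (-30998 + √6778)/(-29598 + (-161 - 36481 + 24639)) = (-30998 + √6778)/(-29598 - 12003) = (-30998 + √6778)/(-41601) = (-30998 + √6778)*(-1/41601) = 30998/41601 - √6778/41601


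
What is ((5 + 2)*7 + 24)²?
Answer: 5329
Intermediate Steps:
((5 + 2)*7 + 24)² = (7*7 + 24)² = (49 + 24)² = 73² = 5329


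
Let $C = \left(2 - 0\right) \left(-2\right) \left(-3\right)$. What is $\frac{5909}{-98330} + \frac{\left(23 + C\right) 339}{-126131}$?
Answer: $- \frac{1911993529}{12402461230} \approx -0.15416$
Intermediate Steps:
$C = 12$ ($C = \left(2 + 0\right) \left(-2\right) \left(-3\right) = 2 \left(-2\right) \left(-3\right) = \left(-4\right) \left(-3\right) = 12$)
$\frac{5909}{-98330} + \frac{\left(23 + C\right) 339}{-126131} = \frac{5909}{-98330} + \frac{\left(23 + 12\right) 339}{-126131} = 5909 \left(- \frac{1}{98330}\right) + 35 \cdot 339 \left(- \frac{1}{126131}\right) = - \frac{5909}{98330} + 11865 \left(- \frac{1}{126131}\right) = - \frac{5909}{98330} - \frac{11865}{126131} = - \frac{1911993529}{12402461230}$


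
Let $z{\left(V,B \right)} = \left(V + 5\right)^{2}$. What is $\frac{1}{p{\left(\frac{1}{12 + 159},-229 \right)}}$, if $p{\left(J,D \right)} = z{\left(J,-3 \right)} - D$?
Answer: $\frac{29241}{7428925} \approx 0.0039361$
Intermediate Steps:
$z{\left(V,B \right)} = \left(5 + V\right)^{2}$
$p{\left(J,D \right)} = \left(5 + J\right)^{2} - D$
$\frac{1}{p{\left(\frac{1}{12 + 159},-229 \right)}} = \frac{1}{\left(5 + \frac{1}{12 + 159}\right)^{2} - -229} = \frac{1}{\left(5 + \frac{1}{171}\right)^{2} + 229} = \frac{1}{\left(\frac{856}{171}\right)^{2} + 229} = \frac{1}{\frac{732736}{29241} + 229} = \frac{1}{\frac{7428925}{29241}} = \frac{29241}{7428925}$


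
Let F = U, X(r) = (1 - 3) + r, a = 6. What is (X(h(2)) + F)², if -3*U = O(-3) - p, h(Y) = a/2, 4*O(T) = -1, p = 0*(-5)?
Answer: 169/144 ≈ 1.1736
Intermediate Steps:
p = 0
O(T) = -¼ (O(T) = (¼)*(-1) = -¼)
h(Y) = 3 (h(Y) = 6/2 = 6*(½) = 3)
X(r) = -2 + r
U = 1/12 (U = -(-¼ - 1*0)/3 = -(-¼ + 0)/3 = -⅓*(-¼) = 1/12 ≈ 0.083333)
F = 1/12 ≈ 0.083333
(X(h(2)) + F)² = ((-2 + 3) + 1/12)² = (1 + 1/12)² = (13/12)² = 169/144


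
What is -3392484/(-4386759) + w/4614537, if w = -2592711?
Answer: 475682736251/2249206857287 ≈ 0.21149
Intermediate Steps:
-3392484/(-4386759) + w/4614537 = -3392484/(-4386759) - 2592711/4614537 = -3392484*(-1/4386759) - 2592711*1/4614537 = 1130828/1462253 - 864237/1538179 = 475682736251/2249206857287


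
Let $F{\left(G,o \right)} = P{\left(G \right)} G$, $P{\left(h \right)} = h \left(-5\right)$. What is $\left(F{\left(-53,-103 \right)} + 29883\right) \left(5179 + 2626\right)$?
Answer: $123615590$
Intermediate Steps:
$P{\left(h \right)} = - 5 h$
$F{\left(G,o \right)} = - 5 G^{2}$ ($F{\left(G,o \right)} = - 5 G G = - 5 G^{2}$)
$\left(F{\left(-53,-103 \right)} + 29883\right) \left(5179 + 2626\right) = \left(- 5 \left(-53\right)^{2} + 29883\right) \left(5179 + 2626\right) = \left(\left(-5\right) 2809 + 29883\right) 7805 = \left(-14045 + 29883\right) 7805 = 15838 \cdot 7805 = 123615590$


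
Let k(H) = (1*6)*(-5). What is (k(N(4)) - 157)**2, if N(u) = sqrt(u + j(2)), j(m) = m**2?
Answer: 34969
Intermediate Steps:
N(u) = sqrt(4 + u) (N(u) = sqrt(u + 2**2) = sqrt(u + 4) = sqrt(4 + u))
k(H) = -30 (k(H) = 6*(-5) = -30)
(k(N(4)) - 157)**2 = (-30 - 157)**2 = (-187)**2 = 34969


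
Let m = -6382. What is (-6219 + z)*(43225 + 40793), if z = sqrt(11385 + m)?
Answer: -522507942 + 84018*sqrt(5003) ≈ -5.1656e+8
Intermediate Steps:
z = sqrt(5003) (z = sqrt(11385 - 6382) = sqrt(5003) ≈ 70.732)
(-6219 + z)*(43225 + 40793) = (-6219 + sqrt(5003))*(43225 + 40793) = (-6219 + sqrt(5003))*84018 = -522507942 + 84018*sqrt(5003)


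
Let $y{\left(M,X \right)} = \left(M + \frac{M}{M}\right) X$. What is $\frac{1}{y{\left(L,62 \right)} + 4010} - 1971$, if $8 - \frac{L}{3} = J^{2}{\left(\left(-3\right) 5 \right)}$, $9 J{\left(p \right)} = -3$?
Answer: $- \frac{32754075}{16618} \approx -1971.0$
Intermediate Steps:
$J{\left(p \right)} = - \frac{1}{3}$ ($J{\left(p \right)} = \frac{1}{9} \left(-3\right) = - \frac{1}{3}$)
$L = \frac{71}{3}$ ($L = 24 - 3 \left(- \frac{1}{3}\right)^{2} = 24 - \frac{1}{3} = \frac{71}{3} \approx 23.667$)
$y{\left(M,X \right)} = X \left(1 + M\right)$ ($y{\left(M,X \right)} = \left(M + 1\right) X = \left(1 + M\right) X = X \left(1 + M\right)$)
$\frac{1}{y{\left(L,62 \right)} + 4010} - 1971 = \frac{1}{62 \left(1 + \frac{71}{3}\right) + 4010} - 1971 = \frac{1}{62 \cdot \frac{74}{3} + 4010} - 1971 = \frac{1}{\frac{4588}{3} + 4010} - 1971 = \frac{1}{\frac{16618}{3}} - 1971 = \frac{3}{16618} - 1971 = - \frac{32754075}{16618}$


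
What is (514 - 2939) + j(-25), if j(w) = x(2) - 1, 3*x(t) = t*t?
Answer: -7274/3 ≈ -2424.7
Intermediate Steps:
x(t) = t²/3 (x(t) = (t*t)/3 = t²/3)
j(w) = ⅓ (j(w) = (⅓)*2² - 1 = (⅓)*4 - 1 = 4/3 - 1 = ⅓)
(514 - 2939) + j(-25) = (514 - 2939) + ⅓ = -2425 + ⅓ = -7274/3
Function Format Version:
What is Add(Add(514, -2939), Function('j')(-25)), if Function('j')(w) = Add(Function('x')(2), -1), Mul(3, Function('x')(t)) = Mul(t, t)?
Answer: Rational(-7274, 3) ≈ -2424.7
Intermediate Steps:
Function('x')(t) = Mul(Rational(1, 3), Pow(t, 2)) (Function('x')(t) = Mul(Rational(1, 3), Mul(t, t)) = Mul(Rational(1, 3), Pow(t, 2)))
Function('j')(w) = Rational(1, 3) (Function('j')(w) = Add(Mul(Rational(1, 3), Pow(2, 2)), -1) = Add(Mul(Rational(1, 3), 4), -1) = Add(Rational(4, 3), -1) = Rational(1, 3))
Add(Add(514, -2939), Function('j')(-25)) = Add(Add(514, -2939), Rational(1, 3)) = Add(-2425, Rational(1, 3)) = Rational(-7274, 3)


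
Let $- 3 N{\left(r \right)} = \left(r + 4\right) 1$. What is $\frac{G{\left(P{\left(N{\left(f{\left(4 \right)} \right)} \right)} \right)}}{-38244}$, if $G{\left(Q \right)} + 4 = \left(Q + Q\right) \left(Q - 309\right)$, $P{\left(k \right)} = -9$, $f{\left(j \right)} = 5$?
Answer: $- \frac{1430}{9561} \approx -0.14957$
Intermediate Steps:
$N{\left(r \right)} = - \frac{4}{3} - \frac{r}{3}$ ($N{\left(r \right)} = - \frac{\left(r + 4\right) 1}{3} = - \frac{\left(4 + r\right) 1}{3} = - \frac{4 + r}{3} = - \frac{4}{3} - \frac{r}{3}$)
$G{\left(Q \right)} = -4 + 2 Q \left(-309 + Q\right)$ ($G{\left(Q \right)} = -4 + \left(Q + Q\right) \left(Q - 309\right) = -4 + 2 Q \left(-309 + Q\right)$)
$\frac{G{\left(P{\left(N{\left(f{\left(4 \right)} \right)} \right)} \right)}}{-38244} = \frac{-4 - -5562 + 2 \left(-9\right)^{2}}{-38244} = \left(-4 + 5562 + 2 \cdot 81\right) \left(- \frac{1}{38244}\right) = \left(-4 + 5562 + 162\right) \left(- \frac{1}{38244}\right) = 5720 \left(- \frac{1}{38244}\right) = - \frac{1430}{9561}$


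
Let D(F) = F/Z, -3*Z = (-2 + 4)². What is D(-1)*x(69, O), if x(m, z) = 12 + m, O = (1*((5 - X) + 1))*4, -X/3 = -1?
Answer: 243/4 ≈ 60.750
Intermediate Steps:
X = 3 (X = -3*(-1) = 3)
Z = -4/3 (Z = -(-2 + 4)²/3 = -⅓*2² = -⅓*4 = -4/3 ≈ -1.3333)
D(F) = -3*F/4 (D(F) = F/(-4/3) = F*(-¾) = -3*F/4)
O = 12 (O = (1*((5 - 1*3) + 1))*4 = (1*((5 - 3) + 1))*4 = (1*(2 + 1))*4 = (1*3)*4 = 3*4 = 12)
D(-1)*x(69, O) = (-¾*(-1))*(12 + 69) = (¾)*81 = 243/4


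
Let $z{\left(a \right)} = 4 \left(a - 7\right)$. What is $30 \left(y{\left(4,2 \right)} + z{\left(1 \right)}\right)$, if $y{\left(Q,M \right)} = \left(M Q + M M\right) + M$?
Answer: $-300$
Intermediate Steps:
$z{\left(a \right)} = -28 + 4 a$ ($z{\left(a \right)} = 4 \left(-7 + a\right) = -28 + 4 a$)
$y{\left(Q,M \right)} = M + M^{2} + M Q$ ($y{\left(Q,M \right)} = \left(M Q + M^{2}\right) + M = \left(M^{2} + M Q\right) + M = M + M^{2} + M Q$)
$30 \left(y{\left(4,2 \right)} + z{\left(1 \right)}\right) = 30 \left(2 \left(1 + 2 + 4\right) + \left(-28 + 4 \cdot 1\right)\right) = 30 \left(2 \cdot 7 + \left(-28 + 4\right)\right) = 30 \left(14 - 24\right) = 30 \left(-10\right) = -300$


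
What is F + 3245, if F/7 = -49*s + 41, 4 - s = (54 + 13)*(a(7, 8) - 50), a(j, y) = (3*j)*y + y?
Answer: 2897766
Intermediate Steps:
a(j, y) = y + 3*j*y (a(j, y) = 3*j*y + y = y + 3*j*y)
s = -8438 (s = 4 - (54 + 13)*(8*(1 + 3*7) - 50) = 4 - 67*(8*(1 + 21) - 50) = 4 - 67*(8*22 - 50) = 4 - 67*(176 - 50) = 4 - 67*126 = 4 - 1*8442 = 4 - 8442 = -8438)
F = 2894521 (F = 7*(-49*(-8438) + 41) = 7*(413462 + 41) = 7*413503 = 2894521)
F + 3245 = 2894521 + 3245 = 2897766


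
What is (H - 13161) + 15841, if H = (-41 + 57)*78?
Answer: 3928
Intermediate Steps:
H = 1248 (H = 16*78 = 1248)
(H - 13161) + 15841 = (1248 - 13161) + 15841 = -11913 + 15841 = 3928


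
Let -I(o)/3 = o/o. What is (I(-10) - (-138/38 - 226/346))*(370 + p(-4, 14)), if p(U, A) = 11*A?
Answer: 2212852/3287 ≈ 673.21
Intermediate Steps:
I(o) = -3 (I(o) = -3*o/o = -3*1 = -3)
(I(-10) - (-138/38 - 226/346))*(370 + p(-4, 14)) = (-3 - (-138/38 - 226/346))*(370 + 11*14) = (-3 - (-138*1/38 - 226*1/346))*(370 + 154) = (-3 - (-69/19 - 113/173))*524 = (-3 - 1*(-14084/3287))*524 = (-3 + 14084/3287)*524 = (4223/3287)*524 = 2212852/3287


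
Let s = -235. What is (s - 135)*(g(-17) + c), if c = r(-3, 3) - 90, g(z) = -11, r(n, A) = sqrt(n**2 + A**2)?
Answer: 37370 - 1110*sqrt(2) ≈ 35800.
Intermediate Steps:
r(n, A) = sqrt(A**2 + n**2)
c = -90 + 3*sqrt(2) (c = sqrt(3**2 + (-3)**2) - 90 = sqrt(9 + 9) - 90 = sqrt(18) - 90 = 3*sqrt(2) - 90 = -90 + 3*sqrt(2) ≈ -85.757)
(s - 135)*(g(-17) + c) = (-235 - 135)*(-11 + (-90 + 3*sqrt(2))) = -370*(-101 + 3*sqrt(2)) = 37370 - 1110*sqrt(2)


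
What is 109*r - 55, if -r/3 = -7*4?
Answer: 9101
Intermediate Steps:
r = 84 (r = -(-21)*4 = -3*(-28) = 84)
109*r - 55 = 109*84 - 55 = 9156 - 55 = 9101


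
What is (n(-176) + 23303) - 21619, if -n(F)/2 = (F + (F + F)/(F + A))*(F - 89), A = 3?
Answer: -15659548/173 ≈ -90518.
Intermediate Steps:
n(F) = -2*(-89 + F)*(F + 2*F/(3 + F)) (n(F) = -2*(F + (F + F)/(F + 3))*(F - 89) = -2*(F + (2*F)/(3 + F))*(-89 + F) = -2*(F + 2*F/(3 + F))*(-89 + F) = -2*(-89 + F)*(F + 2*F/(3 + F)))
(n(-176) + 23303) - 21619 = (2*(-176)*(445 - 1*(-176)² + 84*(-176))/(3 - 176) + 23303) - 21619 = (2*(-176)*(445 - 1*30976 - 14784)/(-173) + 23303) - 21619 = (2*(-176)*(-1/173)*(445 - 30976 - 14784) + 23303) - 21619 = (2*(-176)*(-1/173)*(-45315) + 23303) - 21619 = (-15950880/173 + 23303) - 21619 = -11919461/173 - 21619 = -15659548/173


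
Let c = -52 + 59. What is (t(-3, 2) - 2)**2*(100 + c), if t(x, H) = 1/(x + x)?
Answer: 18083/36 ≈ 502.31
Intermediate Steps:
t(x, H) = 1/(2*x)
c = 7
(t(-3, 2) - 2)**2*(100 + c) = ((1/2)/(-3) - 2)**2*(100 + 7) = ((1/2)*(-1/3) - 2)**2*107 = (-1/6 - 2)**2*107 = (-13/6)**2*107 = (169/36)*107 = 18083/36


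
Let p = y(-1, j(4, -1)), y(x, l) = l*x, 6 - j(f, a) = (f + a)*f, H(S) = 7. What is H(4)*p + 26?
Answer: 68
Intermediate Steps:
j(f, a) = 6 - f*(a + f) (j(f, a) = 6 - (f + a)*f = 6 - (a + f)*f = 6 - f*(a + f))
p = 6 (p = (6 - 1*4² - 1*(-1)*4)*(-1) = (6 - 1*16 + 4)*(-1) = (6 - 16 + 4)*(-1) = -6*(-1) = 6)
H(4)*p + 26 = 7*6 + 26 = 42 + 26 = 68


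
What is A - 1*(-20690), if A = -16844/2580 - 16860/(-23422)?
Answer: 156240002879/7553595 ≈ 20684.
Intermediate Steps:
A = -43877671/7553595 (A = -16844*1/2580 - 16860*(-1/23422) = -4211/645 + 8430/11711 = -43877671/7553595 ≈ -5.8088)
A - 1*(-20690) = -43877671/7553595 - 1*(-20690) = -43877671/7553595 + 20690 = 156240002879/7553595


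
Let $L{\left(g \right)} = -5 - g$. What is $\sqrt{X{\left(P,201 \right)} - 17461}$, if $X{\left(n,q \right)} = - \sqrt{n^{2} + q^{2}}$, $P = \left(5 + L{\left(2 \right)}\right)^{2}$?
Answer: $\sqrt{-17461 - \sqrt{40417}} \approx 132.9 i$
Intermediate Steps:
$P = 4$ ($P = \left(5 - 7\right)^{2} = \left(-2\right)^{2} = 4$)
$\sqrt{X{\left(P,201 \right)} - 17461} = \sqrt{- \sqrt{4^{2} + 201^{2}} - 17461} = \sqrt{- \sqrt{16 + 40401} - 17461} = \sqrt{- \sqrt{40417} - 17461} = \sqrt{-17461 - \sqrt{40417}}$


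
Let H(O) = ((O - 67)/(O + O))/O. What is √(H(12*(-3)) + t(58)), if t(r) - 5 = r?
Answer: √326386/72 ≈ 7.9348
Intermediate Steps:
t(r) = 5 + r
H(O) = (-67 + O)/(2*O²) (H(O) = ((-67 + O)/((2*O)))/O = ((-67 + O)*(1/(2*O)))/O = ((-67 + O)/(2*O))/O = (-67 + O)/(2*O²))
√(H(12*(-3)) + t(58)) = √((-67 + 12*(-3))/(2*(12*(-3))²) + (5 + 58)) = √((½)*(-67 - 36)/(-36)² + 63) = √((½)*(1/1296)*(-103) + 63) = √(-103/2592 + 63) = √(163193/2592) = √326386/72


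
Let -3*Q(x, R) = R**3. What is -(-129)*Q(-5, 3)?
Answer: -1161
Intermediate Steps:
Q(x, R) = -R**3/3
-(-129)*Q(-5, 3) = -(-129)*(-1/3*3**3) = -(-129)*(-1/3*27) = -(-129)*(-9) = -1*1161 = -1161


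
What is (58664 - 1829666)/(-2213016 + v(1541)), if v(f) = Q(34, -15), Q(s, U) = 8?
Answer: 885501/1106504 ≈ 0.80027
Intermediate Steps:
v(f) = 8
(58664 - 1829666)/(-2213016 + v(1541)) = (58664 - 1829666)/(-2213016 + 8) = -1771002/(-2213008) = -1771002*(-1/2213008) = 885501/1106504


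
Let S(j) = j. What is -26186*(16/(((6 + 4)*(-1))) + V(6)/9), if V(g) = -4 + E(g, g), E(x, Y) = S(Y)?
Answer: 1623532/45 ≈ 36079.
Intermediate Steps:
E(x, Y) = Y
V(g) = -4 + g
-26186*(16/(((6 + 4)*(-1))) + V(6)/9) = -26186*(16/(((6 + 4)*(-1))) + (-4 + 6)/9) = -26186*(16/((10*(-1))) + 2*(⅑)) = -26186*(16/(-10) + 2/9) = -26186*(16*(-⅒) + 2/9) = -26186*(-8/5 + 2/9) = -26186*(-62/45) = 1623532/45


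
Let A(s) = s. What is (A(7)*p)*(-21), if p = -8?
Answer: 1176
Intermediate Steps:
(A(7)*p)*(-21) = (7*(-8))*(-21) = -56*(-21) = 1176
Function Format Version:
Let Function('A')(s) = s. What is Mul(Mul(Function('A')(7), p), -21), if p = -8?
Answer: 1176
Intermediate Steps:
Mul(Mul(Function('A')(7), p), -21) = Mul(Mul(7, -8), -21) = Mul(-56, -21) = 1176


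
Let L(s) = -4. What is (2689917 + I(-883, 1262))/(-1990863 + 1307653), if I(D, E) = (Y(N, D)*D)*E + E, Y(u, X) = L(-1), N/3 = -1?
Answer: -7148563/683210 ≈ -10.463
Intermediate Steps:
N = -3 (N = 3*(-1) = -3)
Y(u, X) = -4
I(D, E) = E - 4*D*E (I(D, E) = (-4*D)*E + E = -4*D*E + E = E - 4*D*E)
(2689917 + I(-883, 1262))/(-1990863 + 1307653) = (2689917 + 1262*(1 - 4*(-883)))/(-1990863 + 1307653) = (2689917 + 1262*(1 + 3532))/(-683210) = (2689917 + 1262*3533)*(-1/683210) = (2689917 + 4458646)*(-1/683210) = 7148563*(-1/683210) = -7148563/683210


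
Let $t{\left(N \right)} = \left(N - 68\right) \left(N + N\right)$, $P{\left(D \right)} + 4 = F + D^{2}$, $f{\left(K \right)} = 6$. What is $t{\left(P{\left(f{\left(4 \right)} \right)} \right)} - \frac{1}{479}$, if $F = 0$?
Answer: $- \frac{1103617}{479} \approx -2304.0$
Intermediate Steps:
$P{\left(D \right)} = -4 + D^{2}$ ($P{\left(D \right)} = -4 + \left(0 + D^{2}\right) = -4 + D^{2}$)
$t{\left(N \right)} = 2 N \left(-68 + N\right)$ ($t{\left(N \right)} = \left(-68 + N\right) 2 N = 2 N \left(-68 + N\right)$)
$t{\left(P{\left(f{\left(4 \right)} \right)} \right)} - \frac{1}{479} = 2 \left(-4 + 6^{2}\right) \left(-68 - \left(4 - 6^{2}\right)\right) - \frac{1}{479} = 2 \left(-4 + 36\right) \left(-68 + \left(-4 + 36\right)\right) - \frac{1}{479} = 2 \cdot 32 \left(-68 + 32\right) - \frac{1}{479} = 2 \cdot 32 \left(-36\right) - \frac{1}{479} = -2304 - \frac{1}{479} = - \frac{1103617}{479}$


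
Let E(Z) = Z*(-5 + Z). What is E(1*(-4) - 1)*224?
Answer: 11200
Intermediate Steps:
E(1*(-4) - 1)*224 = ((1*(-4) - 1)*(-5 + (1*(-4) - 1)))*224 = ((-4 - 1)*(-5 + (-4 - 1)))*224 = -5*(-5 - 5)*224 = -5*(-10)*224 = 50*224 = 11200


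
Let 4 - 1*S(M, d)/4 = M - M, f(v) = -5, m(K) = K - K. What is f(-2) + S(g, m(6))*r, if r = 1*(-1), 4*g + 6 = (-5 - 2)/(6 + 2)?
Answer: -21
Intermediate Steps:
m(K) = 0
g = -55/32 (g = -3/2 + ((-5 - 2)/(6 + 2))/4 = -3/2 + (-7/8)/4 = -3/2 + (-7*⅛)/4 = -3/2 + (¼)*(-7/8) = -3/2 - 7/32 = -55/32 ≈ -1.7188)
r = -1
S(M, d) = 16 (S(M, d) = 16 - 4*(M - M) = 16 - 4*0 = 16 + 0 = 16)
f(-2) + S(g, m(6))*r = -5 + 16*(-1) = -5 - 16 = -21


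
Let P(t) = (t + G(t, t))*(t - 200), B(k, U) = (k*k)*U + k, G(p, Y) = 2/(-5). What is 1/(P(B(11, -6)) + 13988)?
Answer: 1/668579 ≈ 1.4957e-6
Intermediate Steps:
G(p, Y) = -⅖ (G(p, Y) = -⅕*2 = -⅖)
B(k, U) = k + U*k² (B(k, U) = k²*U + k = U*k² + k = k + U*k²)
P(t) = (-200 + t)*(-⅖ + t) (P(t) = (t - ⅖)*(t - 200) = (-⅖ + t)*(-200 + t) = (-200 + t)*(-⅖ + t))
1/(P(B(11, -6)) + 13988) = 1/((80 + (11*(1 - 6*11))² - 11022*(1 - 6*11)/5) + 13988) = 1/((80 + (11*(1 - 66))² - 11022*(1 - 66)/5) + 13988) = 1/((80 + (11*(-65))² - 11022*(-65)/5) + 13988) = 1/((80 + (-715)² - 1002/5*(-715)) + 13988) = 1/((80 + 511225 + 143286) + 13988) = 1/(654591 + 13988) = 1/668579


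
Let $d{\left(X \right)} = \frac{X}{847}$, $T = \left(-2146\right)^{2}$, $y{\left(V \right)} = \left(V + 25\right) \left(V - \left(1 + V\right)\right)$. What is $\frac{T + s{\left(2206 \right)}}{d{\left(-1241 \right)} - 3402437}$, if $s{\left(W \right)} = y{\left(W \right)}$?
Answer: $- \frac{779762599}{576373076} \approx -1.3529$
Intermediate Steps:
$y{\left(V \right)} = -25 - V$ ($y{\left(V \right)} = \left(25 + V\right) \left(-1\right) = -25 - V$)
$T = 4605316$
$d{\left(X \right)} = \frac{X}{847}$ ($d{\left(X \right)} = X \frac{1}{847} = \frac{X}{847}$)
$s{\left(W \right)} = -25 - W$
$\frac{T + s{\left(2206 \right)}}{d{\left(-1241 \right)} - 3402437} = \frac{4605316 - 2231}{\frac{1}{847} \left(-1241\right) - 3402437} = \frac{4605316 - 2231}{- \frac{1241}{847} - 3402437} = \frac{4605316 - 2231}{- \frac{2881865380}{847}} = 4603085 \left(- \frac{847}{2881865380}\right) = - \frac{779762599}{576373076}$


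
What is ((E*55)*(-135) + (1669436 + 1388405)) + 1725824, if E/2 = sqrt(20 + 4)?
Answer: 4783665 - 29700*sqrt(6) ≈ 4.7109e+6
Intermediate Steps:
E = 4*sqrt(6) (E = 2*sqrt(20 + 4) = 2*sqrt(24) = 2*(2*sqrt(6)) = 4*sqrt(6) ≈ 9.7980)
((E*55)*(-135) + (1669436 + 1388405)) + 1725824 = (((4*sqrt(6))*55)*(-135) + (1669436 + 1388405)) + 1725824 = ((220*sqrt(6))*(-135) + 3057841) + 1725824 = (-29700*sqrt(6) + 3057841) + 1725824 = (3057841 - 29700*sqrt(6)) + 1725824 = 4783665 - 29700*sqrt(6)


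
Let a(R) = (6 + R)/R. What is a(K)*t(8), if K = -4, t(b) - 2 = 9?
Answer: -11/2 ≈ -5.5000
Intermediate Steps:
t(b) = 11 (t(b) = 2 + 9 = 11)
a(R) = (6 + R)/R
a(K)*t(8) = ((6 - 4)/(-4))*11 = -1/4*2*11 = -1/2*11 = -11/2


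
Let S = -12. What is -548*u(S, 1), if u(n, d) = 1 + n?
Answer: 6028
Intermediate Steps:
-548*u(S, 1) = -548*(1 - 12) = -548*(-11) = 6028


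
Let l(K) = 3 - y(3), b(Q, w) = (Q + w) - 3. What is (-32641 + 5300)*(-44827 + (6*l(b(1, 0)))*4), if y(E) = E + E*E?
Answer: 1231520663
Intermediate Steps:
y(E) = E + E²
b(Q, w) = -3 + Q + w
l(K) = -9 (l(K) = 3 - 3*(1 + 3) = 3 - 3*4 = 3 - 1*12 = 3 - 12 = -9)
(-32641 + 5300)*(-44827 + (6*l(b(1, 0)))*4) = (-32641 + 5300)*(-44827 + (6*(-9))*4) = -27341*(-44827 - 54*4) = -27341*(-44827 - 216) = -27341*(-45043) = 1231520663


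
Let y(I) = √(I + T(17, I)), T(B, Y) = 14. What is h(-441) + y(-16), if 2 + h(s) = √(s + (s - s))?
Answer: -2 + 21*I + I*√2 ≈ -2.0 + 22.414*I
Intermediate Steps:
h(s) = -2 + √s (h(s) = -2 + √(s + (s - s)) = -2 + √(s + 0) = -2 + √s)
y(I) = √(14 + I) (y(I) = √(I + 14) = √(14 + I))
h(-441) + y(-16) = (-2 + √(-441)) + √(14 - 16) = (-2 + 21*I) + √(-2) = (-2 + 21*I) + I*√2 = -2 + 21*I + I*√2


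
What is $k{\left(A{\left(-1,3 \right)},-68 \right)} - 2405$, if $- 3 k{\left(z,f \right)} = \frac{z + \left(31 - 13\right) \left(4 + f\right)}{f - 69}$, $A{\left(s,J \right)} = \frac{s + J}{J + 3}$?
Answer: $- \frac{2968820}{1233} \approx -2407.8$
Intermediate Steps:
$A{\left(s,J \right)} = \frac{J + s}{3 + J}$
$k{\left(z,f \right)} = - \frac{72 + z + 18 f}{3 \left(-69 + f\right)}$ ($k{\left(z,f \right)} = - \frac{\left(z + \left(31 - 13\right) \left(4 + f\right)\right) \frac{1}{f - 69}}{3} = - \frac{\left(z + 18 \left(4 + f\right)\right) \frac{1}{-69 + f}}{3} = - \frac{\left(z + \left(72 + 18 f\right)\right) \frac{1}{-69 + f}}{3} = - \frac{\left(72 + z + 18 f\right) \frac{1}{-69 + f}}{3} = - \frac{\frac{1}{-69 + f} \left(72 + z + 18 f\right)}{3} = - \frac{72 + z + 18 f}{3 \left(-69 + f\right)}$)
$k{\left(A{\left(-1,3 \right)},-68 \right)} - 2405 = \frac{-72 - \frac{3 - 1}{3 + 3} - -1224}{3 \left(-69 - 68\right)} - 2405 = \frac{-72 - \frac{1}{6} \cdot 2 + 1224}{3 \left(-137\right)} - 2405 = \frac{1}{3} \left(- \frac{1}{137}\right) \left(-72 - \frac{1}{6} \cdot 2 + 1224\right) - 2405 = \frac{1}{3} \left(- \frac{1}{137}\right) \left(-72 - \frac{1}{3} + 1224\right) - 2405 = \frac{1}{3} \left(- \frac{1}{137}\right) \frac{3455}{3} - 2405 = - \frac{3455}{1233} - 2405 = - \frac{2968820}{1233}$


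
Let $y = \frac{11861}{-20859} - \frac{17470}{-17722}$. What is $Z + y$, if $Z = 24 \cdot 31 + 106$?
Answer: $\frac{384312866}{451911} \approx 850.42$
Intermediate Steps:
$Z = 850$ ($Z = 744 + 106 = 850$)
$y = \frac{188516}{451911}$ ($y = 11861 \left(- \frac{1}{20859}\right) - - \frac{8735}{8861} = - \frac{29}{51} + \frac{8735}{8861} = \frac{188516}{451911} \approx 0.41715$)
$Z + y = 850 + \frac{188516}{451911} = \frac{384312866}{451911}$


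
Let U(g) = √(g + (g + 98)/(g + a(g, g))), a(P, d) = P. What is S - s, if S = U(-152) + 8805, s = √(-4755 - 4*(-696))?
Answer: 8805 - 3*I*√219 + I*√876926/76 ≈ 8805.0 - 32.074*I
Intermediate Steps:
s = 3*I*√219 (s = √(-4755 + 2784) = √(-1971) = 3*I*√219 ≈ 44.396*I)
U(g) = √(g + (98 + g)/(2*g)) (U(g) = √(g + (g + 98)/(g + g)) = √(g + (98 + g)/((2*g))) = √(g + (98 + g)*(1/(2*g))) = √(g + (98 + g)/(2*g)))
S = 8805 + I*√876926/76 (S = √(2 + 4*(-152) + 196/(-152))/2 + 8805 = √(2 - 608 + 196*(-1/152))/2 + 8805 = √(2 - 608 - 49/38)/2 + 8805 = √(-23077/38)/2 + 8805 = (I*√876926/38)/2 + 8805 = I*√876926/76 + 8805 = 8805 + I*√876926/76 ≈ 8805.0 + 12.322*I)
S - s = (8805 + I*√876926/76) - 3*I*√219 = 8805 - 3*I*√219 + I*√876926/76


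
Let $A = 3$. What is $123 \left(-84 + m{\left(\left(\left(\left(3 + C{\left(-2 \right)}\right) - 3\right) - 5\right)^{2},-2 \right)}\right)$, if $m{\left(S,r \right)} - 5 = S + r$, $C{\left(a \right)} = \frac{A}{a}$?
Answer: $- \frac{19065}{4} \approx -4766.3$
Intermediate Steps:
$C{\left(a \right)} = \frac{3}{a}$
$m{\left(S,r \right)} = 5 + S + r$ ($m{\left(S,r \right)} = 5 + \left(S + r\right) = 5 + S + r$)
$123 \left(-84 + m{\left(\left(\left(\left(3 + C{\left(-2 \right)}\right) - 3\right) - 5\right)^{2},-2 \right)}\right) = 123 \left(-84 + \left(5 + \left(\left(\left(3 + \frac{3}{-2}\right) - 3\right) - 5\right)^{2} - 2\right)\right) = 123 \left(-84 + \left(5 + \left(\left(\left(3 + 3 \left(- \frac{1}{2}\right)\right) - 3\right) - 5\right)^{2} - 2\right)\right) = 123 \left(-84 + \left(5 + \left(\left(\left(3 - \frac{3}{2}\right) - 3\right) - 5\right)^{2} - 2\right)\right) = 123 \left(-84 + \left(5 + \left(\left(\frac{3}{2} - 3\right) - 5\right)^{2} - 2\right)\right) = 123 \left(-84 + \left(5 + \left(- \frac{3}{2} - 5\right)^{2} - 2\right)\right) = 123 \left(-84 + \left(5 + \left(- \frac{13}{2}\right)^{2} - 2\right)\right) = 123 \left(-84 + \left(5 + \frac{169}{4} - 2\right)\right) = 123 \left(-84 + \frac{181}{4}\right) = 123 \left(- \frac{155}{4}\right) = - \frac{19065}{4}$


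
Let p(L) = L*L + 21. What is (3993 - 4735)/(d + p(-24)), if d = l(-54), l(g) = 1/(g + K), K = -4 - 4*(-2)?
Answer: -37100/29849 ≈ -1.2429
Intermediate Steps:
K = 4 (K = -4 + 8 = 4)
l(g) = 1/(4 + g) (l(g) = 1/(g + 4) = 1/(4 + g))
d = -1/50 (d = 1/(4 - 54) = 1/(-50) = -1/50 ≈ -0.020000)
p(L) = 21 + L² (p(L) = L² + 21 = 21 + L²)
(3993 - 4735)/(d + p(-24)) = (3993 - 4735)/(-1/50 + (21 + (-24)²)) = -742/(-1/50 + (21 + 576)) = -742/(-1/50 + 597) = -742/29849/50 = -742*50/29849 = -37100/29849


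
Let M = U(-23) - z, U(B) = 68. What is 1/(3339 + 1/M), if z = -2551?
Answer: 2619/8744842 ≈ 0.00029949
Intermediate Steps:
M = 2619 (M = 68 - 1*(-2551) = 68 + 2551 = 2619)
1/(3339 + 1/M) = 1/(3339 + 1/2619) = 1/(8744842/2619) = 2619/8744842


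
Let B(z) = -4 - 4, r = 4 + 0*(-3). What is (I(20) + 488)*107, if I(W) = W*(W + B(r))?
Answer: 77896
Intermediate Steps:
r = 4 (r = 4 + 0 = 4)
B(z) = -8
I(W) = W*(-8 + W) (I(W) = W*(W - 8) = W*(-8 + W))
(I(20) + 488)*107 = (20*(-8 + 20) + 488)*107 = (20*12 + 488)*107 = (240 + 488)*107 = 728*107 = 77896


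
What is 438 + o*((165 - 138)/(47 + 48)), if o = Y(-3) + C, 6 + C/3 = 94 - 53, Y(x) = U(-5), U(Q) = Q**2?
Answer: 9024/19 ≈ 474.95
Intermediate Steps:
Y(x) = 25 (Y(x) = (-5)**2 = 25)
C = 105 (C = -18 + 3*(94 - 53) = -18 + 3*41 = -18 + 123 = 105)
o = 130 (o = 25 + 105 = 130)
438 + o*((165 - 138)/(47 + 48)) = 438 + 130*((165 - 138)/(47 + 48)) = 438 + 130*(27/95) = 438 + 702/19 = 9024/19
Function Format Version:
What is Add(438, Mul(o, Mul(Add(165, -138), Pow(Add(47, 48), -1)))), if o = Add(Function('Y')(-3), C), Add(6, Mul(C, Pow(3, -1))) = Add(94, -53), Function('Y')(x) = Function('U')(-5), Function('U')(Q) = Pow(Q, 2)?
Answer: Rational(9024, 19) ≈ 474.95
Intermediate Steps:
Function('Y')(x) = 25 (Function('Y')(x) = Pow(-5, 2) = 25)
C = 105 (C = Add(-18, Mul(3, Add(94, -53))) = Add(-18, Mul(3, 41)) = Add(-18, 123) = 105)
o = 130 (o = Add(25, 105) = 130)
Add(438, Mul(o, Mul(Add(165, -138), Pow(Add(47, 48), -1)))) = Add(438, Mul(130, Mul(Add(165, -138), Pow(Add(47, 48), -1)))) = Add(438, Mul(130, Mul(27, Pow(95, -1)))) = Add(438, Mul(130, Mul(27, Rational(1, 95)))) = Add(438, Mul(130, Rational(27, 95))) = Add(438, Rational(702, 19)) = Rational(9024, 19)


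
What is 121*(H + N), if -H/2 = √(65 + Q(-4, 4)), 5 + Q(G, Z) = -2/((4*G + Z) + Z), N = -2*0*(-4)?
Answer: -121*√241 ≈ -1878.4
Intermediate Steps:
N = 0 (N = 0*(-4) = 0)
Q(G, Z) = -5 - 2/(2*Z + 4*G) (Q(G, Z) = -5 - 2/((4*G + Z) + Z) = -5 - 2/((Z + 4*G) + Z) = -5 - 2/(2*Z + 4*G))
H = -√241 (H = -2*√(65 + (-1 - 10*(-4) - 5*4)/(4 + 2*(-4))) = -2*√(65 + (-1 + 40 - 20)/(4 - 8)) = -2*√(65 + 19/(-4)) = -2*√(65 - ¼*19) = -2*√(65 - 19/4) = -√241 ≈ -15.524)
121*(H + N) = 121*(-√241 + 0) = 121*(-√241) = -121*√241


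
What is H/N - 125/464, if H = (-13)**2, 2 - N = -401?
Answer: 2157/14384 ≈ 0.14996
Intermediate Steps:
N = 403 (N = 2 - 1*(-401) = 2 + 401 = 403)
H = 169
H/N - 125/464 = 169/403 - 125/464 = 169*(1/403) - 125*1/464 = 13/31 - 125/464 = 2157/14384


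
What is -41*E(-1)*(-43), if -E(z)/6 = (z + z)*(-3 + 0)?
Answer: -63468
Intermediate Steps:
E(z) = 36*z (E(z) = -6*(z + z)*(-3 + 0) = -6*2*z*(-3) = -(-36)*z = 36*z)
-41*E(-1)*(-43) = -1476*(-1)*(-43) = -41*(-36)*(-43) = 1476*(-43) = -63468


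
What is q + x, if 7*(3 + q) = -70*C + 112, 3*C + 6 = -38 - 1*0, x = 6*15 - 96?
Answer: 461/3 ≈ 153.67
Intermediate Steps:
x = -6 (x = 90 - 96 = -6)
C = -44/3 (C = -2 + (-38 - 1*0)/3 = -2 + (-38 + 0)/3 = -2 + (⅓)*(-38) = -2 - 38/3 = -44/3 ≈ -14.667)
q = 479/3 (q = -3 + (-70*(-44/3) + 112)/7 = -3 + (3080/3 + 112)/7 = -3 + (⅐)*(3416/3) = -3 + 488/3 = 479/3 ≈ 159.67)
q + x = 479/3 - 6 = 461/3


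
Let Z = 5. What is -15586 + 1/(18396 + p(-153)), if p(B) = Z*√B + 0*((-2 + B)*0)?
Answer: 5*(-46758*√17 + 57344011*I)/(3*(-6132*I + 5*√17)) ≈ -15586.0 - 1.6391e-7*I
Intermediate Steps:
p(B) = 5*√B (p(B) = 5*√B + 0*((-2 + B)*0) = 5*√B + 0*0 = 5*√B + 0 = 5*√B)
-15586 + 1/(18396 + p(-153)) = -15586 + 1/(18396 + 5*√(-153)) = -15586 + 1/(18396 + 5*(3*I*√17)) = -15586 + 1/(18396 + 15*I*√17)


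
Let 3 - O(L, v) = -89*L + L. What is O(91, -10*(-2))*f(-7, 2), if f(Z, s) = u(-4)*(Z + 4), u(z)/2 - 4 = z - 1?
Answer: 48066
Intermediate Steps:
u(z) = 6 + 2*z (u(z) = 8 + 2*(z - 1) = 8 + 2*(-1 + z) = 8 + (-2 + 2*z) = 6 + 2*z)
f(Z, s) = -8 - 2*Z (f(Z, s) = (6 + 2*(-4))*(Z + 4) = (6 - 8)*(4 + Z) = -2*(4 + Z) = -8 - 2*Z)
O(L, v) = 3 + 88*L (O(L, v) = 3 - (-89*L + L) = 3 - (-88)*L = 3 + 88*L)
O(91, -10*(-2))*f(-7, 2) = (3 + 88*91)*(-8 - 2*(-7)) = (3 + 8008)*(-8 + 14) = 8011*6 = 48066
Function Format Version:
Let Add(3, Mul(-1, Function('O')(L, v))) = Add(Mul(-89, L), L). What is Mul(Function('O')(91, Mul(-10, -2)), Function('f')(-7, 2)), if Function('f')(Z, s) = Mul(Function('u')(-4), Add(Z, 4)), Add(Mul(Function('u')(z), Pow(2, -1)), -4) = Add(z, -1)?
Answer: 48066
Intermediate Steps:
Function('u')(z) = Add(6, Mul(2, z)) (Function('u')(z) = Add(8, Mul(2, Add(z, -1))) = Add(8, Mul(2, Add(-1, z))) = Add(8, Add(-2, Mul(2, z))) = Add(6, Mul(2, z)))
Function('f')(Z, s) = Add(-8, Mul(-2, Z)) (Function('f')(Z, s) = Mul(Add(6, Mul(2, -4)), Add(Z, 4)) = Mul(Add(6, -8), Add(4, Z)) = Mul(-2, Add(4, Z)) = Add(-8, Mul(-2, Z)))
Function('O')(L, v) = Add(3, Mul(88, L)) (Function('O')(L, v) = Add(3, Mul(-1, Add(Mul(-89, L), L))) = Add(3, Mul(-1, Mul(-88, L))) = Add(3, Mul(88, L)))
Mul(Function('O')(91, Mul(-10, -2)), Function('f')(-7, 2)) = Mul(Add(3, Mul(88, 91)), Add(-8, Mul(-2, -7))) = Mul(Add(3, 8008), Add(-8, 14)) = Mul(8011, 6) = 48066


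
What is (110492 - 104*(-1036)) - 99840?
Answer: 118396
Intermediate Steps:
(110492 - 104*(-1036)) - 99840 = (110492 + 107744) - 99840 = 218236 - 99840 = 118396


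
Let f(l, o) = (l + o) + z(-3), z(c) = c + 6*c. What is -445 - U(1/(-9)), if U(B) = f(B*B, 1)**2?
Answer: -5540806/6561 ≈ -844.51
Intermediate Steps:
z(c) = 7*c
f(l, o) = -21 + l + o (f(l, o) = (l + o) + 7*(-3) = (l + o) - 21 = -21 + l + o)
U(B) = (-20 + B**2)**2 (U(B) = (-21 + B*B + 1)**2 = (-21 + B**2 + 1)**2 = (-20 + B**2)**2)
-445 - U(1/(-9)) = -445 - (-20 + (1/(-9))**2)**2 = -445 - (-20 + (-1/9)**2)**2 = -445 - (-20 + 1/81)**2 = -445 - (-1619/81)**2 = -445 - 1*2621161/6561 = -445 - 2621161/6561 = -5540806/6561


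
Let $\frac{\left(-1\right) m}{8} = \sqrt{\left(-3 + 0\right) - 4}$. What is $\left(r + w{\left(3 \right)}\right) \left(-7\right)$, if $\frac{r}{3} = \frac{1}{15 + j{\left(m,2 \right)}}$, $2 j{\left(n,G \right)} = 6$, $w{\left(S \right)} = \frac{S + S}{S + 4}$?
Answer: $- \frac{43}{6} \approx -7.1667$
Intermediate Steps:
$w{\left(S \right)} = \frac{2 S}{4 + S}$
$m = - 8 i \sqrt{7}$ ($m = - 8 \sqrt{\left(-3 + 0\right) - 4} = - 8 \sqrt{-3 - 4} = - 8 \sqrt{-7} = - 8 i \sqrt{7} \approx - 21.166 i$)
$j{\left(n,G \right)} = 3$ ($j{\left(n,G \right)} = \frac{1}{2} \cdot 6 = 3$)
$r = \frac{1}{6}$ ($r = \frac{3}{15 + 3} = \frac{3}{18} = 3 \cdot \frac{1}{18} = \frac{1}{6} \approx 0.16667$)
$\left(r + w{\left(3 \right)}\right) \left(-7\right) = \left(\frac{1}{6} + 2 \cdot 3 \frac{1}{4 + 3}\right) \left(-7\right) = \left(\frac{1}{6} + 2 \cdot 3 \cdot \frac{1}{7}\right) \left(-7\right) = \left(\frac{1}{6} + \frac{6}{7}\right) \left(-7\right) = \frac{43}{42} \left(-7\right) = - \frac{43}{6}$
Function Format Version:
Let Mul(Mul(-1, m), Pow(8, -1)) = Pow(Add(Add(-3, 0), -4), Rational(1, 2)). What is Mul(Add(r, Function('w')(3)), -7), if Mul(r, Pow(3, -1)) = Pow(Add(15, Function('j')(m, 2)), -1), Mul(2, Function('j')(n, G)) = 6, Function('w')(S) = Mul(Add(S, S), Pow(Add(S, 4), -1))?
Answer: Rational(-43, 6) ≈ -7.1667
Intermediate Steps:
Function('w')(S) = Mul(2, S, Pow(Add(4, S), -1)) (Function('w')(S) = Mul(Mul(2, S), Pow(Add(4, S), -1)) = Mul(2, S, Pow(Add(4, S), -1)))
m = Mul(-8, I, Pow(7, Rational(1, 2))) (m = Mul(-8, Pow(Add(Add(-3, 0), -4), Rational(1, 2))) = Mul(-8, Pow(Add(-3, -4), Rational(1, 2))) = Mul(-8, Pow(-7, Rational(1, 2))) = Mul(-8, Mul(I, Pow(7, Rational(1, 2)))) = Mul(-8, I, Pow(7, Rational(1, 2))) ≈ Mul(-21.166, I))
Function('j')(n, G) = 3 (Function('j')(n, G) = Mul(Rational(1, 2), 6) = 3)
r = Rational(1, 6) (r = Mul(3, Pow(Add(15, 3), -1)) = Mul(3, Pow(18, -1)) = Mul(3, Rational(1, 18)) = Rational(1, 6) ≈ 0.16667)
Mul(Add(r, Function('w')(3)), -7) = Mul(Add(Rational(1, 6), Mul(2, 3, Pow(Add(4, 3), -1))), -7) = Mul(Add(Rational(1, 6), Mul(2, 3, Pow(7, -1))), -7) = Mul(Add(Rational(1, 6), Mul(2, 3, Rational(1, 7))), -7) = Mul(Add(Rational(1, 6), Rational(6, 7)), -7) = Mul(Rational(43, 42), -7) = Rational(-43, 6)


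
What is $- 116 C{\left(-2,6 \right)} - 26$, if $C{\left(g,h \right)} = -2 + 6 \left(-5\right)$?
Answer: $3686$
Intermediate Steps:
$C{\left(g,h \right)} = -32$ ($C{\left(g,h \right)} = -2 - 30 = -32$)
$- 116 C{\left(-2,6 \right)} - 26 = \left(-116\right) \left(-32\right) - 26 = 3712 - 26 = 3686$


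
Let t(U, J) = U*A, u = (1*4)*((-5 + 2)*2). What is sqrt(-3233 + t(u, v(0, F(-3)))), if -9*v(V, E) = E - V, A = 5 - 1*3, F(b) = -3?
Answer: I*sqrt(3281) ≈ 57.28*I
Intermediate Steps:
A = 2 (A = 5 - 3 = 2)
u = -24 (u = 4*(-3*2) = 4*(-6) = -24)
v(V, E) = -E/9 + V/9 (v(V, E) = -(E - V)/9 = -E/9 + V/9)
t(U, J) = 2*U (t(U, J) = U*2 = 2*U)
sqrt(-3233 + t(u, v(0, F(-3)))) = sqrt(-3233 + 2*(-24)) = sqrt(-3233 - 48) = sqrt(-3281) = I*sqrt(3281)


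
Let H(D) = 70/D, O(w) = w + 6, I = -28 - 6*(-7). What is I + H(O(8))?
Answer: 19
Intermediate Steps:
I = 14 (I = -28 + 42 = 14)
O(w) = 6 + w
I + H(O(8)) = 14 + 70/(6 + 8) = 14 + 70/14 = 14 + 70*(1/14) = 14 + 5 = 19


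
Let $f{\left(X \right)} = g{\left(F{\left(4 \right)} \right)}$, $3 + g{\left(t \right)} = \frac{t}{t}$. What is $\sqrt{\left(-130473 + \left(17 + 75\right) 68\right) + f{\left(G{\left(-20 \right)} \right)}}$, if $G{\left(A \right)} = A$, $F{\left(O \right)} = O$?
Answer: $i \sqrt{124219} \approx 352.45 i$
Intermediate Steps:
$g{\left(t \right)} = -2$ ($g{\left(t \right)} = -3 + \frac{t}{t} = -3 + 1 = -2$)
$f{\left(X \right)} = -2$
$\sqrt{\left(-130473 + \left(17 + 75\right) 68\right) + f{\left(G{\left(-20 \right)} \right)}} = \sqrt{\left(-130473 + \left(17 + 75\right) 68\right) - 2} = \sqrt{\left(-130473 + 92 \cdot 68\right) - 2} = \sqrt{\left(-130473 + 6256\right) - 2} = \sqrt{-124217 - 2} = \sqrt{-124219} = i \sqrt{124219}$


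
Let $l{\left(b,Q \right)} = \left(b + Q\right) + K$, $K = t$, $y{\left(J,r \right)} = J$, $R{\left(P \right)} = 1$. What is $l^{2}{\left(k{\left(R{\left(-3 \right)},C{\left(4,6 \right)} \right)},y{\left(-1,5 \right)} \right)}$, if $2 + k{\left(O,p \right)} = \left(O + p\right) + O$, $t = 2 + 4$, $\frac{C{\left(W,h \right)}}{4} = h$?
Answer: $841$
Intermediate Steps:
$C{\left(W,h \right)} = 4 h$
$t = 6$
$k{\left(O,p \right)} = -2 + p + 2 O$ ($k{\left(O,p \right)} = -2 + \left(\left(O + p\right) + O\right) = -2 + \left(p + 2 O\right) = -2 + p + 2 O$)
$K = 6$
$l{\left(b,Q \right)} = 6 + Q + b$ ($l{\left(b,Q \right)} = \left(b + Q\right) + 6 = \left(Q + b\right) + 6 = 6 + Q + b$)
$l^{2}{\left(k{\left(R{\left(-3 \right)},C{\left(4,6 \right)} \right)},y{\left(-1,5 \right)} \right)} = \left(6 - 1 + \left(-2 + 4 \cdot 6 + 2 \cdot 1\right)\right)^{2} = \left(6 - 1 + \left(-2 + 24 + 2\right)\right)^{2} = \left(6 - 1 + 24\right)^{2} = 29^{2} = 841$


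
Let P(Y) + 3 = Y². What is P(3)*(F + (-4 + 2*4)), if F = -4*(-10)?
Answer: 264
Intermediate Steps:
F = 40
P(Y) = -3 + Y²
P(3)*(F + (-4 + 2*4)) = (-3 + 3²)*(40 + (-4 + 2*4)) = (-3 + 9)*(40 + (-4 + 8)) = 6*(40 + 4) = 6*44 = 264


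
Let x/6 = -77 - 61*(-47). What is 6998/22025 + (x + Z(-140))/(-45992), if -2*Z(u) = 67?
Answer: -92217293/2025947600 ≈ -0.045518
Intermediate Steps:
Z(u) = -67/2 (Z(u) = -½*67 = -67/2)
x = 16740 (x = 6*(-77 - 61*(-47)) = 6*(-77 + 2867) = 6*2790 = 16740)
6998/22025 + (x + Z(-140))/(-45992) = 6998/22025 + (16740 - 67/2)/(-45992) = 6998*(1/22025) + (33413/2)*(-1/45992) = 6998/22025 - 33413/91984 = -92217293/2025947600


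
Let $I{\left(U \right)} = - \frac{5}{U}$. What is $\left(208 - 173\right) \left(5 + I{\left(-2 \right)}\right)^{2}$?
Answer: $\frac{7875}{4} \approx 1968.8$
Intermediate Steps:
$\left(208 - 173\right) \left(5 + I{\left(-2 \right)}\right)^{2} = \left(208 - 173\right) \left(5 - \frac{5}{-2}\right)^{2} = \left(208 - 173\right) \left(5 - - \frac{5}{2}\right)^{2} = 35 \left(5 + \frac{5}{2}\right)^{2} = 35 \left(\frac{15}{2}\right)^{2} = 35 \cdot \frac{225}{4} = \frac{7875}{4}$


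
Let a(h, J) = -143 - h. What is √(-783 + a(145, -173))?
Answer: 3*I*√119 ≈ 32.726*I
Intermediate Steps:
√(-783 + a(145, -173)) = √(-783 + (-143 - 1*145)) = √(-783 + (-143 - 145)) = √(-783 - 288) = √(-1071) = 3*I*√119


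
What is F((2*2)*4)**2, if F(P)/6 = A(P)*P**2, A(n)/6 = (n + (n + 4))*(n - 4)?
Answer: 15850845241344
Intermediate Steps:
A(n) = 6*(-4 + n)*(4 + 2*n) (A(n) = 6*((n + (n + 4))*(n - 4)) = 6*((n + (4 + n))*(-4 + n)) = 6*((4 + 2*n)*(-4 + n)) = 6*((-4 + n)*(4 + 2*n)) = 6*(-4 + n)*(4 + 2*n))
F(P) = 6*P**2*(-96 - 24*P + 12*P**2) (F(P) = 6*((-96 - 24*P + 12*P**2)*P**2) = 6*(P**2*(-96 - 24*P + 12*P**2)) = 6*P**2*(-96 - 24*P + 12*P**2))
F((2*2)*4)**2 = (72*((2*2)*4)**2*(-8 + ((2*2)*4)**2 - 2*2*2*4))**2 = (72*(4*4)**2*(-8 + (4*4)**2 - 8*4))**2 = (72*16**2*(-8 + 16**2 - 2*16))**2 = (72*256*(-8 + 256 - 32))**2 = (72*256*216)**2 = 3981312**2 = 15850845241344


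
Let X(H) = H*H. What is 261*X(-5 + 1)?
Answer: 4176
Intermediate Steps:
X(H) = H**2
261*X(-5 + 1) = 261*(-5 + 1)**2 = 261*(-4)**2 = 261*16 = 4176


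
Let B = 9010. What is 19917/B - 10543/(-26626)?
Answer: 156325618/59975065 ≈ 2.6065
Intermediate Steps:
19917/B - 10543/(-26626) = 19917/9010 - 10543/(-26626) = 19917*(1/9010) - 10543*(-1/26626) = 19917/9010 + 10543/26626 = 156325618/59975065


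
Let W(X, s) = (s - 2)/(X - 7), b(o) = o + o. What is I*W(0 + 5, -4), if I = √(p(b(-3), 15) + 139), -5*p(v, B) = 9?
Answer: 21*√70/5 ≈ 35.140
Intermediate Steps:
b(o) = 2*o
p(v, B) = -9/5 (p(v, B) = -⅕*9 = -9/5)
W(X, s) = (-2 + s)/(-7 + X)
I = 7*√70/5 (I = √(-9/5 + 139) = √(686/5) = 7*√70/5 ≈ 11.713)
I*W(0 + 5, -4) = (7*√70/5)*((-2 - 4)/(-7 + (0 + 5))) = (7*√70/5)*(-6/(-7 + 5)) = (7*√70/5)*(-6/(-2)) = (7*√70/5)*(-½*(-6)) = (7*√70/5)*3 = 21*√70/5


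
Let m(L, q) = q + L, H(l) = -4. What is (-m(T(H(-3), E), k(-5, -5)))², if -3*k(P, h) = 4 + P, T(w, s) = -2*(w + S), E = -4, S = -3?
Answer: 1849/9 ≈ 205.44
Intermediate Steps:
T(w, s) = 6 - 2*w (T(w, s) = -2*(w - 3) = -2*(-3 + w) = 6 - 2*w)
k(P, h) = -4/3 - P/3 (k(P, h) = -(4 + P)/3 = -4/3 - P/3)
m(L, q) = L + q
(-m(T(H(-3), E), k(-5, -5)))² = (-((6 - 2*(-4)) + (-4/3 - ⅓*(-5))))² = (-((6 + 8) + (-4/3 + 5/3)))² = (-(14 + ⅓))² = (-1*43/3)² = (-43/3)² = 1849/9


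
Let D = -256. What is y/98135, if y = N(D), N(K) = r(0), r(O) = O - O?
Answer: 0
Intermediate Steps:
r(O) = 0
N(K) = 0
y = 0
y/98135 = 0/98135 = 0*(1/98135) = 0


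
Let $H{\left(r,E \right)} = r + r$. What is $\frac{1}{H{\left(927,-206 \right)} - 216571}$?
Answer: $- \frac{1}{214717} \approx -4.6573 \cdot 10^{-6}$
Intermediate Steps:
$H{\left(r,E \right)} = 2 r$
$\frac{1}{H{\left(927,-206 \right)} - 216571} = \frac{1}{2 \cdot 927 - 216571} = \frac{1}{1854 - 216571} = \frac{1}{-214717} = - \frac{1}{214717}$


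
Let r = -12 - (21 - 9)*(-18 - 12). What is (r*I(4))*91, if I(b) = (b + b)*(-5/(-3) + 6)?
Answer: 1942304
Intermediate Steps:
I(b) = 46*b/3 (I(b) = (2*b)*(-5*(-⅓) + 6) = (2*b)*(5/3 + 6) = (2*b)*(23/3) = 46*b/3)
r = 348 (r = -12 - 12*(-30) = -12 - 1*(-360) = -12 + 360 = 348)
(r*I(4))*91 = (348*((46/3)*4))*91 = (348*(184/3))*91 = 21344*91 = 1942304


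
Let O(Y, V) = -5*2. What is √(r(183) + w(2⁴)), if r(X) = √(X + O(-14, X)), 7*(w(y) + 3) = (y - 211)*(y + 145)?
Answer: √(-4488 + √173) ≈ 66.894*I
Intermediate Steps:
O(Y, V) = -10
w(y) = -3 + (-211 + y)*(145 + y)/7 (w(y) = -3 + ((y - 211)*(y + 145))/7 = -3 + ((-211 + y)*(145 + y))/7 = -3 + (-211 + y)*(145 + y)/7)
r(X) = √(-10 + X) (r(X) = √(X - 10) = √(-10 + X))
√(r(183) + w(2⁴)) = √(√(-10 + 183) + (-30616/7 - 66/7*2⁴ + (2⁴)²/7)) = √(√173 + (-30616/7 - 66/7*16 + (⅐)*16²)) = √(√173 + (-30616/7 - 1056/7 + (⅐)*256)) = √(√173 + (-30616/7 - 1056/7 + 256/7)) = √(√173 - 4488) = √(-4488 + √173)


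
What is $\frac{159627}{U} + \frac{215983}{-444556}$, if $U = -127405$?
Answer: $- \frac{98480454727}{56638657180} \approx -1.7388$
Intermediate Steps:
$\frac{159627}{U} + \frac{215983}{-444556} = \frac{159627}{-127405} + \frac{215983}{-444556} = 159627 \left(- \frac{1}{127405}\right) + 215983 \left(- \frac{1}{444556}\right) = - \frac{159627}{127405} - \frac{215983}{444556} = - \frac{98480454727}{56638657180}$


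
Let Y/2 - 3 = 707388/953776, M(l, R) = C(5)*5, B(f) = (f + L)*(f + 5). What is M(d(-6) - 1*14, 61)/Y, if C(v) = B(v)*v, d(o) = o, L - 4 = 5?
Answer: 417277000/892179 ≈ 467.71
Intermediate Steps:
L = 9 (L = 4 + 5 = 9)
B(f) = (5 + f)*(9 + f) (B(f) = (f + 9)*(f + 5) = (9 + f)*(5 + f) = (5 + f)*(9 + f))
C(v) = v*(45 + v**2 + 14*v) (C(v) = (45 + v**2 + 14*v)*v = v*(45 + v**2 + 14*v))
M(l, R) = 3500 (M(l, R) = (5*(45 + 5**2 + 14*5))*5 = (5*(45 + 25 + 70))*5 = (5*140)*5 = 700*5 = 3500)
Y = 892179/119222 (Y = 6 + 2*(707388/953776) = 6 + 2*(707388*(1/953776)) = 6 + 2*(176847/238444) = 6 + 176847/119222 = 892179/119222 ≈ 7.4833)
M(d(-6) - 1*14, 61)/Y = 3500/(892179/119222) = 3500*(119222/892179) = 417277000/892179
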